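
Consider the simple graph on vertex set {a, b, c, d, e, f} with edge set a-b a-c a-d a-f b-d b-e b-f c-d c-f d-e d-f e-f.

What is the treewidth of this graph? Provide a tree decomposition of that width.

Treewidth 3.
One optimal decomposition is:
Bags: B1 = {a, c, d, f}  B2 = {a, b, d, f}  B3 = {b, d, e, f}
Tree: B1–B2, B2–B3

The largest bag has 4 vertices, giving width 3; this decomposition certifies tw(G) ≤ 3. On the other hand G contains the 4-clique {b, d, e, f}. A clique must lie in a single bag of any decomposition, so no decomposition can have width below 3. Combining the bounds, tw(G) = 3.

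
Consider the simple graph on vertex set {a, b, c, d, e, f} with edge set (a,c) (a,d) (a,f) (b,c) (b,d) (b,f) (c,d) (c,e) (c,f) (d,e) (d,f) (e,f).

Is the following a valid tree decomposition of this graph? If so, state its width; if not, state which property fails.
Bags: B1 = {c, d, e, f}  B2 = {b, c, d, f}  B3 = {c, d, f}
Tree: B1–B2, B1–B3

A tree decomposition must satisfy three properties: every vertex lies in some bag; for every edge, both endpoints lie together in some bag; and for every vertex, the bags containing it form a connected subtree. Here vertex a appears in no bag, so the decomposition is invalid.

No — vertex a appears in no bag.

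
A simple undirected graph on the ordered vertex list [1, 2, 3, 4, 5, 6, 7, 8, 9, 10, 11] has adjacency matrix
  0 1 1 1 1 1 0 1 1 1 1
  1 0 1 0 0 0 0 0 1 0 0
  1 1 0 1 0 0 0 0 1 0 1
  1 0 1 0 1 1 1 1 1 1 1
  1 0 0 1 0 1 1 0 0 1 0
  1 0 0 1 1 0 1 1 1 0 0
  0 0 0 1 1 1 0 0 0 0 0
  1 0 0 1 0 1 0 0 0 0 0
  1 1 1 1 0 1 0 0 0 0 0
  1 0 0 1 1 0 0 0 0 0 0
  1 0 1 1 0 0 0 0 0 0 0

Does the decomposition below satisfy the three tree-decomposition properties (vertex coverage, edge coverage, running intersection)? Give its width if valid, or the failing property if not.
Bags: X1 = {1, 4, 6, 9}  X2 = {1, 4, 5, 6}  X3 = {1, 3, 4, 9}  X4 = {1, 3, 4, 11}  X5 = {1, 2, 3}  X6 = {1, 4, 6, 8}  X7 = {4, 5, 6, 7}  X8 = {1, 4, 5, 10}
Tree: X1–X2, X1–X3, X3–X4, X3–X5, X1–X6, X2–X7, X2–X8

No — edge (9,2) lies in no bag.

A tree decomposition must satisfy three properties: every vertex lies in some bag; for every edge, both endpoints lie together in some bag; and for every vertex, the bags containing it form a connected subtree. Here edge (9,2) lies in no bag, so the decomposition is invalid.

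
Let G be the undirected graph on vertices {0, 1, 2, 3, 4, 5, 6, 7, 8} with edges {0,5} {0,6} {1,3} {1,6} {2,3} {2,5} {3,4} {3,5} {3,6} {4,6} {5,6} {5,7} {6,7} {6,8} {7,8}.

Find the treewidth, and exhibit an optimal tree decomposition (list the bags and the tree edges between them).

Treewidth 2.
One such decomposition:
Bags: B1 = {2, 3, 5}  B2 = {3, 5, 6}  B3 = {5, 6, 7}  B4 = {3, 4, 6}  B5 = {6, 7, 8}  B6 = {1, 3, 6}  B7 = {0, 5, 6}
Tree: B1–B2, B2–B3, B2–B4, B3–B5, B4–B6, B2–B7

Each bag holds 3 vertices, so the decomposition has width 2, which upper-bounds the treewidth. On the other hand G contains the 3-clique {2, 3, 5}. A clique must lie in a single bag of any decomposition, so no decomposition can have width below 2. Therefore the treewidth is 2.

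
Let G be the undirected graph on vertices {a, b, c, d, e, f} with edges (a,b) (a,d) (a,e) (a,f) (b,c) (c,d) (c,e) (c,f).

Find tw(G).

A width-2 tree decomposition is:
Bags: B1 = {a, b, c}  B2 = {a, c, f}  B3 = {a, c, e}  B4 = {a, c, d}
Tree: B1–B2, B2–B3, B3–B4
Every bag has size at most 3, so the width is 3 − 1 = 2 and tw(G) ≤ 2. For the lower bound, G contains the cycle b–c–f–a–b, so G is not a forest; only forests have treewidth ≤ 1, hence tw(G) ≥ 2. The upper and lower bounds meet at 2, so that is the treewidth.

2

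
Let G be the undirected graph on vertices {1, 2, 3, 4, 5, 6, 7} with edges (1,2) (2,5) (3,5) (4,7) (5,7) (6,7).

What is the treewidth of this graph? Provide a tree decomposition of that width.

The largest bag has 2 vertices, giving width 1; this decomposition certifies tw(G) ≤ 1. Any graph with an edge has treewidth ≥ 1, and G has the edge 7–5. Hence tw(G) = 1 exactly.

Treewidth 1.
Bags: B1 = {5, 7}  B2 = {2, 5}  B3 = {6, 7}  B4 = {3, 5}  B5 = {4, 7}  B6 = {1, 2}
Tree: B1–B2, B1–B3, B1–B4, B1–B5, B2–B6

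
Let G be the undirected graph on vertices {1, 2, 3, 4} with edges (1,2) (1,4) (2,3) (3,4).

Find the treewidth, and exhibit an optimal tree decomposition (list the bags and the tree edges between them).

Each bag holds 3 vertices, so the decomposition has width 2, which upper-bounds the treewidth. Since 2–3–4–1–2 is a cycle in G, G is not acyclic. Forests are exactly the graphs of treewidth ≤ 1, so tw(G) ≥ 2. Combining the bounds, tw(G) = 2.

Treewidth 2.
Bags: B1 = {2, 3, 4}  B2 = {1, 2, 4}
Tree: B1–B2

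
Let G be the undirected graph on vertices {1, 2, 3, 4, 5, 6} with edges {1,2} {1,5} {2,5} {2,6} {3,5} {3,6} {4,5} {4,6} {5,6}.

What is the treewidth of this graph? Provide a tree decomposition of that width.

Treewidth 2.
One such decomposition:
Bags: B1 = {2, 5, 6}  B2 = {4, 5, 6}  B3 = {1, 2, 5}  B4 = {3, 5, 6}
Tree: B1–B2, B1–B3, B2–B4

Each bag holds 3 vertices, so the decomposition has width 2, which upper-bounds the treewidth. On the other hand G contains the 3-clique {1, 2, 5}. A clique must lie in a single bag of any decomposition, so no decomposition can have width below 2. The upper and lower bounds meet at 2, so that is the treewidth.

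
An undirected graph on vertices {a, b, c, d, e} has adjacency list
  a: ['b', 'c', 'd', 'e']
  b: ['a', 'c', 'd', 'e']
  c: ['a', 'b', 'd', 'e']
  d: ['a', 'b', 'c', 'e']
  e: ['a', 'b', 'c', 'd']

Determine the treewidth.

A width-4 tree decomposition is:
Bags: B1 = {a, b, c, d, e}
Tree: (single bag)
A single bag containing all 5 vertices is trivially a valid decomposition of width 4. Conversely, {a, b, c, d, e} is a clique of size 5, and the vertices of any clique must share a bag in every tree decomposition; so some bag has ≥ 5 vertices and tw(G) ≥ 4. The upper and lower bounds meet at 4, so that is the treewidth.

4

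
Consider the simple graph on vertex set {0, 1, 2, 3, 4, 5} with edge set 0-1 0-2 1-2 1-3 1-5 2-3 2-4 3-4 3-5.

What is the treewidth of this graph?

2

A width-2 tree decomposition is:
Bags: B1 = {1, 2, 3}  B2 = {1, 3, 5}  B3 = {2, 3, 4}  B4 = {0, 1, 2}
Tree: B1–B2, B1–B3, B1–B4
Every bag has size at most 3, so the width is 3 − 1 = 2 and tw(G) ≤ 2. For the lower bound, the 3 vertices {0, 1, 2} are pairwise adjacent, and any tree decomposition puts a clique entirely inside one bag — forcing width ≥ 2. Hence tw(G) = 2 exactly.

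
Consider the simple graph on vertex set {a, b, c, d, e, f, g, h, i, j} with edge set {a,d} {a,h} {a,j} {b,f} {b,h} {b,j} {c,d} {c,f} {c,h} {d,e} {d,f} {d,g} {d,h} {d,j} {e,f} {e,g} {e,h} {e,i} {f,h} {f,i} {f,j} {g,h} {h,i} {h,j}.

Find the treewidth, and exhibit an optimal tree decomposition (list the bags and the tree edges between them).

Each bag holds 4 vertices, so the decomposition has width 3, which upper-bounds the treewidth. For the lower bound, the 4 vertices {d, e, g, h} are pairwise adjacent, and any tree decomposition puts a clique entirely inside one bag — forcing width ≥ 3. Hence tw(G) = 3 exactly.

Treewidth 3.
One optimal decomposition is:
Bags: B1 = {d, e, g, h}  B2 = {d, e, f, h}  B3 = {d, f, h, j}  B4 = {a, d, h, j}  B5 = {c, d, f, h}  B6 = {b, f, h, j}  B7 = {e, f, h, i}
Tree: B1–B2, B2–B3, B3–B4, B3–B5, B3–B6, B2–B7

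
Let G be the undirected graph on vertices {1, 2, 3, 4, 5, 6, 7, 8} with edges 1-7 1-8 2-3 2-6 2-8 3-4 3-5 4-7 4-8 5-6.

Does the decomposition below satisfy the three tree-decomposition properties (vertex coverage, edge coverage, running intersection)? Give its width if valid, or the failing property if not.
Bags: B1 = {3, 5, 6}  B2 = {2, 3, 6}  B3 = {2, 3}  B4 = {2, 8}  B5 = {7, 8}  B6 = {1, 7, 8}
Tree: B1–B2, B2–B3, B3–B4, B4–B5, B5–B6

No — vertex 4 appears in no bag.

A tree decomposition must satisfy three properties: every vertex lies in some bag; for every edge, both endpoints lie together in some bag; and for every vertex, the bags containing it form a connected subtree. Here vertex 4 appears in no bag, so the decomposition is invalid.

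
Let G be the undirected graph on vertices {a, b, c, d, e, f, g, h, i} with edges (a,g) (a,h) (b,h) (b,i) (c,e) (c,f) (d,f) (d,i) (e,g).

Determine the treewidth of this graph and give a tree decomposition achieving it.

Treewidth 2.
One optimal decomposition is:
Bags: B1 = {d, f, i}  B2 = {c, f, i}  B3 = {c, e, i}  B4 = {e, g, i}  B5 = {a, g, i}  B6 = {a, h, i}  B7 = {b, h, i}
Tree: B1–B2, B2–B3, B3–B4, B4–B5, B5–B6, B6–B7

The largest bag has 3 vertices, giving width 2; this decomposition certifies tw(G) ≤ 2. Since i–d–f–c–e–g–a–h–b–i is a cycle in G, G is not acyclic. Forests are exactly the graphs of treewidth ≤ 1, so tw(G) ≥ 2. The upper and lower bounds meet at 2, so that is the treewidth.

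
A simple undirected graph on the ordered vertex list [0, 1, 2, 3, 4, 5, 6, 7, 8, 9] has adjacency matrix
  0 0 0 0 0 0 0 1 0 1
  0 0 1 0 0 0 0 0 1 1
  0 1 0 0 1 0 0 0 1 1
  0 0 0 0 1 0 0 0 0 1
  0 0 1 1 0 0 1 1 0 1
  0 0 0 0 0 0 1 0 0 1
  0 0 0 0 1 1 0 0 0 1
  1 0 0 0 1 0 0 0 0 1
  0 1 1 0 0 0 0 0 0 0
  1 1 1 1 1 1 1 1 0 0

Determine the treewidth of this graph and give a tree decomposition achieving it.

Treewidth 2.
One optimal decomposition is:
Bags: B1 = {2, 4, 9}  B2 = {4, 6, 9}  B3 = {3, 4, 9}  B4 = {5, 6, 9}  B5 = {4, 7, 9}  B6 = {1, 2, 9}  B7 = {1, 2, 8}  B8 = {0, 7, 9}
Tree: B1–B2, B2–B3, B2–B4, B1–B5, B1–B6, B6–B7, B5–B8

Each bag holds 3 vertices, so the decomposition has width 2, which upper-bounds the treewidth. On the other hand G contains the 3-clique {1, 2, 8}. A clique must lie in a single bag of any decomposition, so no decomposition can have width below 2. Hence tw(G) = 2 exactly.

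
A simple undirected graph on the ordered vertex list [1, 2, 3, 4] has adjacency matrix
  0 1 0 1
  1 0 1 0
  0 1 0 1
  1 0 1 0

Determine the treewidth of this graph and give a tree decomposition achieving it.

Each bag holds 3 vertices, so the decomposition has width 2, which upper-bounds the treewidth. The edges 1–2–3–4–1 form a cycle, so G is not a tree and its treewidth is at least 2. The upper and lower bounds meet at 2, so that is the treewidth.

Treewidth 2.
One such decomposition:
Bags: B1 = {1, 2, 3}  B2 = {1, 3, 4}
Tree: B1–B2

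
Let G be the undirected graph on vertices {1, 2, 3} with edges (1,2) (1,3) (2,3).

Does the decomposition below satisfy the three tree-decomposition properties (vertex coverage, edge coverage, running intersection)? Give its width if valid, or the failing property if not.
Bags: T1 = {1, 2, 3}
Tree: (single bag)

Vertex coverage: the bags together contain {1, 2, 3}, the full vertex set. Edge coverage: each edge of G has both endpoints in at least one bag. Running intersection: for every vertex, the bags containing it form a connected subtree. All three properties hold, so this is a valid tree decomposition of width max|bag| − 1 = 2, and hence tw(G) ≤ 2.

Yes; width 2.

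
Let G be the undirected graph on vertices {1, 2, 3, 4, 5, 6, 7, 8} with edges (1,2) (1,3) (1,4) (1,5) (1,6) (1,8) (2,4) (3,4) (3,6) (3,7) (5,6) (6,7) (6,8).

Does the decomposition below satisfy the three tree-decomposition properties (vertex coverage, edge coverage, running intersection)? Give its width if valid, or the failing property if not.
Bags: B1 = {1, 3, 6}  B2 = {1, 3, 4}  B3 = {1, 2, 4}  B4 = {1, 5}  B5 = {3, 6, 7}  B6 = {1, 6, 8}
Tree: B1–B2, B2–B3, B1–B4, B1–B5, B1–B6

A tree decomposition must satisfy three properties: every vertex lies in some bag; for every edge, both endpoints lie together in some bag; and for every vertex, the bags containing it form a connected subtree. Here edge (6,5) lies in no bag, so the decomposition is invalid.

No — edge (6,5) lies in no bag.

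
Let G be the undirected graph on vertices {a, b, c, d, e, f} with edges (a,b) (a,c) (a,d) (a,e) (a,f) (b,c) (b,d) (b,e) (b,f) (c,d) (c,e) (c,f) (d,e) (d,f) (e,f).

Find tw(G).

5

A width-5 tree decomposition is:
Bags: B1 = {a, b, c, d, e, f}
Tree: (single bag)
A single bag containing all 6 vertices is trivially a valid decomposition of width 5. For the lower bound, the 6 vertices {a, b, c, d, e, f} are pairwise adjacent, and any tree decomposition puts a clique entirely inside one bag — forcing width ≥ 5. The upper and lower bounds meet at 5, so that is the treewidth.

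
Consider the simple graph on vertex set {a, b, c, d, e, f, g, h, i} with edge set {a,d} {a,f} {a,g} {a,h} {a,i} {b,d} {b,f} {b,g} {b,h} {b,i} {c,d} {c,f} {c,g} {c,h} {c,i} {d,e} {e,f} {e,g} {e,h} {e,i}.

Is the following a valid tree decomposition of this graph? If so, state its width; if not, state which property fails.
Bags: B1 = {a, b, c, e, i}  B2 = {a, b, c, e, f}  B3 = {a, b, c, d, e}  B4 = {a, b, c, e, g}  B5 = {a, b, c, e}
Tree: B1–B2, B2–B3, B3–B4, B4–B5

No — vertex h appears in no bag.

A tree decomposition must satisfy three properties: every vertex lies in some bag; for every edge, both endpoints lie together in some bag; and for every vertex, the bags containing it form a connected subtree. Here vertex h appears in no bag, so the decomposition is invalid.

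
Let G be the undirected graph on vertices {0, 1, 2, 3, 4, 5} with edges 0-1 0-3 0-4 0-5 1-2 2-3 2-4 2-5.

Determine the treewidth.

2

A width-2 tree decomposition is:
Bags: B1 = {0, 1, 2}  B2 = {0, 2, 4}  B3 = {0, 2, 5}  B4 = {0, 2, 3}
Tree: B1–B2, B2–B3, B3–B4
The largest bag has 3 vertices, giving width 2; this decomposition certifies tw(G) ≤ 2. For the lower bound, G contains the cycle 1–0–4–2–1, so G is not a forest; only forests have treewidth ≤ 1, hence tw(G) ≥ 2. Hence tw(G) = 2 exactly.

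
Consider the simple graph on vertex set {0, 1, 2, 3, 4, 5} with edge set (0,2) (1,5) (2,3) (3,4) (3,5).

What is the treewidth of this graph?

A width-1 tree decomposition is:
Bags: B1 = {2, 3}  B2 = {3, 5}  B3 = {1, 5}  B4 = {0, 2}  B5 = {3, 4}
Tree: B1–B2, B2–B3, B1–B4, B1–B5
Every bag has size at most 2, so the width is 2 − 1 = 1 and tw(G) ≤ 1. Since G has at least one edge (e.g. 2–3), it is not an edgeless graph, so tw(G) ≥ 1. Therefore the treewidth is 1.

1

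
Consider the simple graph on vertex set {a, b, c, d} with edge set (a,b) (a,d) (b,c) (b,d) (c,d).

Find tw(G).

A width-2 tree decomposition is:
Bags: B1 = {a, b, d}  B2 = {b, c, d}
Tree: B1–B2
Every bag has size at most 3, so the width is 3 − 1 = 2 and tw(G) ≤ 2. For the lower bound, the 3 vertices {b, c, d} are pairwise adjacent, and any tree decomposition puts a clique entirely inside one bag — forcing width ≥ 2. Hence tw(G) = 2 exactly.

2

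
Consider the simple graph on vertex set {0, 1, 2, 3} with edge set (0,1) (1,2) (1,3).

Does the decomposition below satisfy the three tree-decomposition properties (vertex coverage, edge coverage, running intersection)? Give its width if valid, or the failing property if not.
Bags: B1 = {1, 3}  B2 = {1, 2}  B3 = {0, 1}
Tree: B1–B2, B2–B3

Checking the three conditions: (i) the bags cover all of {0, 1, 2, 3}; (ii) for each edge, some bag contains both endpoints; (iii) the bags containing any fixed vertex form a subtree. All hold, so the decomposition is valid with width 2 − 1 = 1.

Yes; width 1.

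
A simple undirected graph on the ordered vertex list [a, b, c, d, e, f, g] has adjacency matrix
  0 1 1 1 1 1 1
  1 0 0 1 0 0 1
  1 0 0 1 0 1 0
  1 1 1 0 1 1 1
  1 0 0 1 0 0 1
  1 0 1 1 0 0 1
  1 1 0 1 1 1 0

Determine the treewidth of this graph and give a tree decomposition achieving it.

The largest bag has 4 vertices, giving width 3; this decomposition certifies tw(G) ≤ 3. On the other hand G contains the 4-clique {a, d, e, g}. A clique must lie in a single bag of any decomposition, so no decomposition can have width below 3. Hence tw(G) = 3 exactly.

Treewidth 3.
One optimal decomposition is:
Bags: B1 = {a, d, e, g}  B2 = {a, b, d, g}  B3 = {a, d, f, g}  B4 = {a, c, d, f}
Tree: B1–B2, B1–B3, B3–B4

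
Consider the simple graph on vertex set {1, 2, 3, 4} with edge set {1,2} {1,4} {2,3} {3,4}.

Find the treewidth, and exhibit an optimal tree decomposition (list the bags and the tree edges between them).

Treewidth 2.
One such decomposition:
Bags: B1 = {1, 2, 4}  B2 = {2, 3, 4}
Tree: B1–B2

Each bag holds 3 vertices, so the decomposition has width 2, which upper-bounds the treewidth. For the lower bound, G contains the cycle 2–1–4–3–2, so G is not a forest; only forests have treewidth ≤ 1, hence tw(G) ≥ 2. Hence tw(G) = 2 exactly.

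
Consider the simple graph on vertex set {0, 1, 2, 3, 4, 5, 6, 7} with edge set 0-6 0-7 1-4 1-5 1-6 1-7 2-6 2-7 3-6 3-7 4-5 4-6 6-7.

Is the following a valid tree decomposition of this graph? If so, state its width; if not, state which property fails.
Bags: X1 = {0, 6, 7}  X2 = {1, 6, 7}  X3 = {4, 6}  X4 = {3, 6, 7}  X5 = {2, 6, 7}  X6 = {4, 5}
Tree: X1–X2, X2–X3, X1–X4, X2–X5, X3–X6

A tree decomposition must satisfy three properties: every vertex lies in some bag; for every edge, both endpoints lie together in some bag; and for every vertex, the bags containing it form a connected subtree. Here edge (1,4) lies in no bag, so the decomposition is invalid.

No — edge (1,4) lies in no bag.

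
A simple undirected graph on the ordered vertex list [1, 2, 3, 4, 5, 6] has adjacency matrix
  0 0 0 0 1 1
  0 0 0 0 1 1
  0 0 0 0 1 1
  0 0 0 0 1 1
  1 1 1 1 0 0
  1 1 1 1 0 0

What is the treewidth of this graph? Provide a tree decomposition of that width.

Treewidth 2.
One optimal decomposition is:
Bags: B1 = {3, 5, 6}  B2 = {4, 5, 6}  B3 = {1, 5, 6}  B4 = {2, 5, 6}
Tree: B1–B2, B2–B3, B3–B4

Each bag holds 3 vertices, so the decomposition has width 2, which upper-bounds the treewidth. Since 5–3–6–4–5 is a cycle in G, G is not acyclic. Forests are exactly the graphs of treewidth ≤ 1, so tw(G) ≥ 2. The upper and lower bounds meet at 2, so that is the treewidth.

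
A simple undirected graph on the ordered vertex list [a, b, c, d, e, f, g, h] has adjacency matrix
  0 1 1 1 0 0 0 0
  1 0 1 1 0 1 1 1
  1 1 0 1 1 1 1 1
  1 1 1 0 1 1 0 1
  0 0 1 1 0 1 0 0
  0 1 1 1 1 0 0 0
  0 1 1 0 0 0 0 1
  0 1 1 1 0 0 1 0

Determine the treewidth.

A width-3 tree decomposition is:
Bags: B1 = {b, c, d, h}  B2 = {a, b, c, d}  B3 = {b, c, d, f}  B4 = {c, d, e, f}  B5 = {b, c, g, h}
Tree: B1–B2, B1–B3, B3–B4, B1–B5
Each bag holds 4 vertices, so the decomposition has width 3, which upper-bounds the treewidth. Conversely, {c, d, e, f} is a clique of size 4, and the vertices of any clique must share a bag in every tree decomposition; so some bag has ≥ 4 vertices and tw(G) ≥ 3. Hence tw(G) = 3 exactly.

3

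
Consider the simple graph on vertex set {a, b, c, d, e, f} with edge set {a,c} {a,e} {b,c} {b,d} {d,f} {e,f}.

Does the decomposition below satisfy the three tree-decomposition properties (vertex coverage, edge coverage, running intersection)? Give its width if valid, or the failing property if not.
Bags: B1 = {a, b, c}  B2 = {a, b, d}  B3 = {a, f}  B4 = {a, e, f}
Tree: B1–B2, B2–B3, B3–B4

No — edge (d,f) lies in no bag.

A tree decomposition must satisfy three properties: every vertex lies in some bag; for every edge, both endpoints lie together in some bag; and for every vertex, the bags containing it form a connected subtree. Here edge (d,f) lies in no bag, so the decomposition is invalid.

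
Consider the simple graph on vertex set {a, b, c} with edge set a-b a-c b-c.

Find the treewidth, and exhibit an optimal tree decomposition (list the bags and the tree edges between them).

Treewidth 2.
One such decomposition:
Bags: B1 = {a, b, c}
Tree: (single bag)

A single bag containing all 3 vertices is trivially a valid decomposition of width 2. Conversely, {a, b, c} is a clique of size 3, and the vertices of any clique must share a bag in every tree decomposition; so some bag has ≥ 3 vertices and tw(G) ≥ 2. Therefore the treewidth is 2.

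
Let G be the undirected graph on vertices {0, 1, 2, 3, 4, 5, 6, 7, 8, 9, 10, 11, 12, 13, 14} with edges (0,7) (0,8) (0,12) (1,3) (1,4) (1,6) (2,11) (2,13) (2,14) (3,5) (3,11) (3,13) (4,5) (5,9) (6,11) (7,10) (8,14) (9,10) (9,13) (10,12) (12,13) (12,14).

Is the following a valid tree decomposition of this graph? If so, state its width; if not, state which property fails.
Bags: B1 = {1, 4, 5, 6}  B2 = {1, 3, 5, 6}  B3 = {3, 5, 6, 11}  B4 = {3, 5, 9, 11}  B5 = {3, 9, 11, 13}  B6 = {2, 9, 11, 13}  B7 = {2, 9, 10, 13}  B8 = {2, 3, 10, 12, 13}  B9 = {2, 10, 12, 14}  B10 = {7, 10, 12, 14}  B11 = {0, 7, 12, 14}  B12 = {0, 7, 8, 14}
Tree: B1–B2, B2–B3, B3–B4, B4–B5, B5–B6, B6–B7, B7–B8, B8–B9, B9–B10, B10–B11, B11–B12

A tree decomposition must satisfy three properties: every vertex lies in some bag; for every edge, both endpoints lie together in some bag; and for every vertex, the bags containing it form a connected subtree. Here bags containing vertex 3 are not connected in the tree, so the decomposition is invalid.

No — bags containing vertex 3 are not connected in the tree.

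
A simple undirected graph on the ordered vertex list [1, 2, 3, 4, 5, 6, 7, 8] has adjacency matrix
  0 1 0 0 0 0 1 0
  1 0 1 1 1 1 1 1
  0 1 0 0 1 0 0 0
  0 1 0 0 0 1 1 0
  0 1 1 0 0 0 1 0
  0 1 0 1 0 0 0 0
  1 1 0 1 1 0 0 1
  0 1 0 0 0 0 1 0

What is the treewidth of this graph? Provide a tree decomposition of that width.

Every bag has size at most 3, so the width is 3 − 1 = 2 and tw(G) ≤ 2. Conversely, {2, 3, 5} is a clique of size 3, and the vertices of any clique must share a bag in every tree decomposition; so some bag has ≥ 3 vertices and tw(G) ≥ 2. Therefore the treewidth is 2.

Treewidth 2.
Bags: B1 = {2, 7, 8}  B2 = {2, 5, 7}  B3 = {2, 4, 7}  B4 = {2, 3, 5}  B5 = {1, 2, 7}  B6 = {2, 4, 6}
Tree: B1–B2, B1–B3, B2–B4, B1–B5, B3–B6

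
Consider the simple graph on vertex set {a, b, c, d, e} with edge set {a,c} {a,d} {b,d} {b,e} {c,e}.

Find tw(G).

A width-2 tree decomposition is:
Bags: B1 = {a, b, d}  B2 = {a, b, e}  B3 = {a, c, e}
Tree: B1–B2, B2–B3
The largest bag has 3 vertices, giving width 2; this decomposition certifies tw(G) ≤ 2. The edges a–d–b–e–c–a form a cycle, so G is not a tree and its treewidth is at least 2. Combining the bounds, tw(G) = 2.

2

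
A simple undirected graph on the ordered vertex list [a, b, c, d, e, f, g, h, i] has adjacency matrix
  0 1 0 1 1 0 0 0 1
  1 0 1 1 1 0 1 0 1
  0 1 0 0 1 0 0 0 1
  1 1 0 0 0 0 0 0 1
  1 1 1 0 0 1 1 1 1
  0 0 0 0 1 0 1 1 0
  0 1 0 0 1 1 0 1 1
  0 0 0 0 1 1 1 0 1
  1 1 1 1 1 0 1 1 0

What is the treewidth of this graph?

3

A width-3 tree decomposition is:
Bags: B1 = {a, b, e, i}  B2 = {b, e, g, i}  B3 = {b, c, e, i}  B4 = {e, g, h, i}  B5 = {a, b, d, i}  B6 = {e, f, g, h}
Tree: B1–B2, B2–B3, B2–B4, B1–B5, B4–B6
The largest bag has 4 vertices, giving width 3; this decomposition certifies tw(G) ≤ 3. On the other hand G contains the 4-clique {e, f, g, h}. A clique must lie in a single bag of any decomposition, so no decomposition can have width below 3. Hence tw(G) = 3 exactly.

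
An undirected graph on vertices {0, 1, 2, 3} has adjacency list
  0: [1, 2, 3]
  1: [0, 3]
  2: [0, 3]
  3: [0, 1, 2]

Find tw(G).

A width-2 tree decomposition is:
Bags: B1 = {0, 1, 3}  B2 = {0, 2, 3}
Tree: B1–B2
The largest bag has 3 vertices, giving width 2; this decomposition certifies tw(G) ≤ 2. Conversely, {0, 1, 3} is a clique of size 3, and the vertices of any clique must share a bag in every tree decomposition; so some bag has ≥ 3 vertices and tw(G) ≥ 2. Hence tw(G) = 2 exactly.

2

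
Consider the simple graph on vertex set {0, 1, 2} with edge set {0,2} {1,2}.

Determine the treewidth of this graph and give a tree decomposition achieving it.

Treewidth 1.
One such decomposition:
Bags: B1 = {1, 2}  B2 = {0, 2}
Tree: B1–B2

The largest bag has 2 vertices, giving width 1; this decomposition certifies tw(G) ≤ 1. Any graph with an edge has treewidth ≥ 1, and G has the edge 2–1. Hence tw(G) = 1 exactly.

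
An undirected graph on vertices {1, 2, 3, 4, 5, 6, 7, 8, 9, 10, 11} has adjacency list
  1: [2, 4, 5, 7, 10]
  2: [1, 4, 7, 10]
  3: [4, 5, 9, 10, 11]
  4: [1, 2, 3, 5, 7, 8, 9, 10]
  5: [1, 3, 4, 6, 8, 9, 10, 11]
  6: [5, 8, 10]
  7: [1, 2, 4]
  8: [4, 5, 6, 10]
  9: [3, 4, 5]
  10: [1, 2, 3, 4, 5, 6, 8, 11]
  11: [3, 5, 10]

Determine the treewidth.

3

A width-3 tree decomposition is:
Bags: B1 = {3, 5, 10, 11}  B2 = {3, 4, 5, 10}  B3 = {1, 4, 5, 10}  B4 = {1, 2, 4, 10}  B5 = {4, 5, 8, 10}  B6 = {5, 6, 8, 10}  B7 = {3, 4, 5, 9}  B8 = {1, 2, 4, 7}
Tree: B1–B2, B2–B3, B3–B4, B3–B5, B5–B6, B2–B7, B4–B8
The largest bag has 4 vertices, giving width 3; this decomposition certifies tw(G) ≤ 3. On the other hand G contains the 4-clique {3, 5, 10, 11}. A clique must lie in a single bag of any decomposition, so no decomposition can have width below 3. Therefore the treewidth is 3.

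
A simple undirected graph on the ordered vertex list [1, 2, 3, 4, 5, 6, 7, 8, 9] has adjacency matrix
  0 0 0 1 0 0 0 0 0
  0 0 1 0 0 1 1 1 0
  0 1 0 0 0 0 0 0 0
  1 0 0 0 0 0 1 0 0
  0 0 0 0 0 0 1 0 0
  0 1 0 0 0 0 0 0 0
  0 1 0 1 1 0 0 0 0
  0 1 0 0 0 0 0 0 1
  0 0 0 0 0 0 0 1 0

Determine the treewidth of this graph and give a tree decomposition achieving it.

The largest bag has 2 vertices, giving width 1; this decomposition certifies tw(G) ≤ 1. G has an edge, so its treewidth is at least 1. The upper and lower bounds meet at 1, so that is the treewidth.

Treewidth 1.
One optimal decomposition is:
Bags: B1 = {2, 7}  B2 = {2, 8}  B3 = {4, 7}  B4 = {2, 6}  B5 = {5, 7}  B6 = {1, 4}  B7 = {2, 3}  B8 = {8, 9}
Tree: B1–B2, B1–B3, B2–B4, B1–B5, B3–B6, B2–B7, B2–B8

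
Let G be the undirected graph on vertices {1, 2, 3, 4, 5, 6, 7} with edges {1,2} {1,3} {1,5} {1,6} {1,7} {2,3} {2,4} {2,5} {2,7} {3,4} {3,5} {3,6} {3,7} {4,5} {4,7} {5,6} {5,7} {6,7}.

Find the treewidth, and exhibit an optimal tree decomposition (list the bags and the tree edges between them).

Treewidth 4.
One such decomposition:
Bags: B1 = {1, 2, 3, 5, 7}  B2 = {1, 3, 5, 6, 7}  B3 = {2, 3, 4, 5, 7}
Tree: B1–B2, B1–B3

Every bag has size at most 5, so the width is 5 − 1 = 4 and tw(G) ≤ 4. For the lower bound, the 5 vertices {1, 2, 3, 5, 7} are pairwise adjacent, and any tree decomposition puts a clique entirely inside one bag — forcing width ≥ 4. Hence tw(G) = 4 exactly.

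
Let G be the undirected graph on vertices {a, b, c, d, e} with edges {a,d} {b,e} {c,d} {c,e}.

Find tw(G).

A width-1 tree decomposition is:
Bags: B1 = {b, e}  B2 = {c, e}  B3 = {c, d}  B4 = {a, d}
Tree: B1–B2, B2–B3, B3–B4
Each bag holds 2 vertices, so the decomposition has width 1, which upper-bounds the treewidth. Any graph with an edge has treewidth ≥ 1, and G has the edge b–e. Therefore the treewidth is 1.

1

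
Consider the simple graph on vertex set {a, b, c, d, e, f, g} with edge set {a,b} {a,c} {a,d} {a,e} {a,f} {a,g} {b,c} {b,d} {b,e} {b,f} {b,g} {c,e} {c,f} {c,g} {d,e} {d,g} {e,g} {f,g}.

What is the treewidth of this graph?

4

A width-4 tree decomposition is:
Bags: B1 = {a, b, c, f, g}  B2 = {a, b, c, e, g}  B3 = {a, b, d, e, g}
Tree: B1–B2, B2–B3
Every bag has size at most 5, so the width is 5 − 1 = 4 and tw(G) ≤ 4. For the lower bound, the 5 vertices {a, b, d, e, g} are pairwise adjacent, and any tree decomposition puts a clique entirely inside one bag — forcing width ≥ 4. Combining the bounds, tw(G) = 4.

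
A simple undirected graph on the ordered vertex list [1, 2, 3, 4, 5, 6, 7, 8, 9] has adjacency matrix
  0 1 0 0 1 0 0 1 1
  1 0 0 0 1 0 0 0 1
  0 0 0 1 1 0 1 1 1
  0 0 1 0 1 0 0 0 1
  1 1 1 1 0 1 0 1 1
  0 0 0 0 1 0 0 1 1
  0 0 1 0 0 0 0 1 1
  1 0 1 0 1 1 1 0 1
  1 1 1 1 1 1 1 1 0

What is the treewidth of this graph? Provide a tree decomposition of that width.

Treewidth 3.
One optimal decomposition is:
Bags: B1 = {5, 6, 8, 9}  B2 = {1, 5, 8, 9}  B3 = {3, 5, 8, 9}  B4 = {3, 7, 8, 9}  B5 = {1, 2, 5, 9}  B6 = {3, 4, 5, 9}
Tree: B1–B2, B1–B3, B3–B4, B2–B5, B3–B6

Each bag holds 4 vertices, so the decomposition has width 3, which upper-bounds the treewidth. For the lower bound, the 4 vertices {1, 5, 8, 9} are pairwise adjacent, and any tree decomposition puts a clique entirely inside one bag — forcing width ≥ 3. The upper and lower bounds meet at 3, so that is the treewidth.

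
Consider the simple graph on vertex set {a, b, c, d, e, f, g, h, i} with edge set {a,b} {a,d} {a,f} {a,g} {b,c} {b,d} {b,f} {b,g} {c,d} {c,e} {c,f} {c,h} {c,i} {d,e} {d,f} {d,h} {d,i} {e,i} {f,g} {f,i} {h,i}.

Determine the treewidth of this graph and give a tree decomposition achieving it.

Treewidth 3.
One such decomposition:
Bags: B1 = {c, d, f, i}  B2 = {b, c, d, f}  B3 = {a, b, d, f}  B4 = {c, d, e, i}  B5 = {a, b, f, g}  B6 = {c, d, h, i}
Tree: B1–B2, B2–B3, B1–B4, B3–B5, B1–B6

Every bag has size at most 4, so the width is 4 − 1 = 3 and tw(G) ≤ 3. For the lower bound, the 4 vertices {b, c, d, f} are pairwise adjacent, and any tree decomposition puts a clique entirely inside one bag — forcing width ≥ 3. The upper and lower bounds meet at 3, so that is the treewidth.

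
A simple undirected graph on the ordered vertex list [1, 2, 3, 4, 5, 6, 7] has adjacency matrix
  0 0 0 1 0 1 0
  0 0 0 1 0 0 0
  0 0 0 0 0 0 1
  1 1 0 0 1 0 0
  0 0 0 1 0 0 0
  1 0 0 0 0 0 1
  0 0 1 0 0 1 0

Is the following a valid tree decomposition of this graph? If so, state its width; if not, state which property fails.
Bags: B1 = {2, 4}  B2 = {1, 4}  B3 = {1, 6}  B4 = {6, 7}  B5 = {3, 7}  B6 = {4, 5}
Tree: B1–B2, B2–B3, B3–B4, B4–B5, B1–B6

Every vertex of G appears in some bag (union = {1, 2, 3, 4, 5, 6, 7}); every edge is covered by a bag; and for each vertex v the set of bags containing v is connected in the bag tree. The decomposition is therefore valid. The largest bag has 2 vertices, so the width is 1.

Yes; width 1.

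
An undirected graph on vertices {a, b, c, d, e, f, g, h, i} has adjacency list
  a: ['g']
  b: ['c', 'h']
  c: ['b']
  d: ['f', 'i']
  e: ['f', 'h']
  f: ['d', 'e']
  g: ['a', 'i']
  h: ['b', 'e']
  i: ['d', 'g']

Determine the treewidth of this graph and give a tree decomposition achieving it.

Treewidth 1.
One such decomposition:
Bags: B1 = {a, g}  B2 = {g, i}  B3 = {d, i}  B4 = {d, f}  B5 = {e, f}  B6 = {e, h}  B7 = {b, h}  B8 = {b, c}
Tree: B1–B2, B2–B3, B3–B4, B4–B5, B5–B6, B6–B7, B7–B8

Each bag holds 2 vertices, so the decomposition has width 1, which upper-bounds the treewidth. Any graph with an edge has treewidth ≥ 1, and G has the edge a–g. Hence tw(G) = 1 exactly.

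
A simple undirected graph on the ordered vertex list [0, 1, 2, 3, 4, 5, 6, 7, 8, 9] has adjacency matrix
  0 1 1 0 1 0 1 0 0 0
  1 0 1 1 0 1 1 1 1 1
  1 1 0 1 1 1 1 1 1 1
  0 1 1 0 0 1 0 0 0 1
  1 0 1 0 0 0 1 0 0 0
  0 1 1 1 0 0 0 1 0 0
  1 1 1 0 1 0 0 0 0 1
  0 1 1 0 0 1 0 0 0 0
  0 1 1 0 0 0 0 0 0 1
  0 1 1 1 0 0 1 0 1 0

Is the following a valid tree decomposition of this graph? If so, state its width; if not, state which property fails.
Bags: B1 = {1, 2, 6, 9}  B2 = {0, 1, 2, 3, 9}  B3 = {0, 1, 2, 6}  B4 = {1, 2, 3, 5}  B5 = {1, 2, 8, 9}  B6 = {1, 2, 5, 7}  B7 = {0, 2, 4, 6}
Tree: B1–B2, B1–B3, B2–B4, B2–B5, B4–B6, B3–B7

A tree decomposition must satisfy three properties: every vertex lies in some bag; for every edge, both endpoints lie together in some bag; and for every vertex, the bags containing it form a connected subtree. Here bags containing vertex 0 are not connected in the tree, so the decomposition is invalid.

No — bags containing vertex 0 are not connected in the tree.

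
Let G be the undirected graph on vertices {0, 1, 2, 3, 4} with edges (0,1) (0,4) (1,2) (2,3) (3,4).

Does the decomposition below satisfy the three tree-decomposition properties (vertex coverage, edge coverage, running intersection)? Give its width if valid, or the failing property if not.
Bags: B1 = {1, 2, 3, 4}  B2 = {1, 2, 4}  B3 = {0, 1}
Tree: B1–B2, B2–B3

A tree decomposition must satisfy three properties: every vertex lies in some bag; for every edge, both endpoints lie together in some bag; and for every vertex, the bags containing it form a connected subtree. Here edge (4,0) lies in no bag, so the decomposition is invalid.

No — edge (4,0) lies in no bag.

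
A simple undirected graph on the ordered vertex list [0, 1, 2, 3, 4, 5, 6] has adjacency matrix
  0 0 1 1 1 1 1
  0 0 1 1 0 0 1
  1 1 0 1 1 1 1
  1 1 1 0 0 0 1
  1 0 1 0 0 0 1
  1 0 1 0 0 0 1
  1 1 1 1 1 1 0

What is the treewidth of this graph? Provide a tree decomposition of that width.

Each bag holds 4 vertices, so the decomposition has width 3, which upper-bounds the treewidth. On the other hand G contains the 4-clique {0, 2, 3, 6}. A clique must lie in a single bag of any decomposition, so no decomposition can have width below 3. Hence tw(G) = 3 exactly.

Treewidth 3.
One such decomposition:
Bags: B1 = {0, 2, 4, 6}  B2 = {0, 2, 3, 6}  B3 = {1, 2, 3, 6}  B4 = {0, 2, 5, 6}
Tree: B1–B2, B2–B3, B2–B4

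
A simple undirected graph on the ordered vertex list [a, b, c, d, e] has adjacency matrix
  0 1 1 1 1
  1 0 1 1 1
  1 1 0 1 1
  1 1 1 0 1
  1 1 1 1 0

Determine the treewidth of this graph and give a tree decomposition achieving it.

Treewidth 4.
Bags: B1 = {a, b, c, d, e}
Tree: (single bag)

With just one bag of size 5, the width is 5 − 1 = 4, so tw(G) ≤ 4. Conversely, {a, b, c, d, e} is a clique of size 5, and the vertices of any clique must share a bag in every tree decomposition; so some bag has ≥ 5 vertices and tw(G) ≥ 4. Combining the bounds, tw(G) = 4.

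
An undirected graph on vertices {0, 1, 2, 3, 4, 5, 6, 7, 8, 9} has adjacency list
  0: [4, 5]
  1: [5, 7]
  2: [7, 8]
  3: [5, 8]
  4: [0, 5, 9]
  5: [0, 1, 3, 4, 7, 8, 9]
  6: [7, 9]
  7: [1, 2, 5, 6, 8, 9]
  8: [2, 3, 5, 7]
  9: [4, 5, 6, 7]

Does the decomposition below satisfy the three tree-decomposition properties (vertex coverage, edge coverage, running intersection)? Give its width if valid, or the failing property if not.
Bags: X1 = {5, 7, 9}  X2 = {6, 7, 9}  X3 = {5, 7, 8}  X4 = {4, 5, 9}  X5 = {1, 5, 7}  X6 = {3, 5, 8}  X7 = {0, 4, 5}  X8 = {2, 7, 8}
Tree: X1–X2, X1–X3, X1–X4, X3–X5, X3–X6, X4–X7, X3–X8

Yes; width 2.

Every vertex of G appears in some bag (union = {0, 1, 2, 3, 4, 5, 6, 7, 8, 9}); every edge is covered by a bag; and for each vertex v the set of bags containing v is connected in the bag tree. The decomposition is therefore valid. The largest bag has 3 vertices, so the width is 2.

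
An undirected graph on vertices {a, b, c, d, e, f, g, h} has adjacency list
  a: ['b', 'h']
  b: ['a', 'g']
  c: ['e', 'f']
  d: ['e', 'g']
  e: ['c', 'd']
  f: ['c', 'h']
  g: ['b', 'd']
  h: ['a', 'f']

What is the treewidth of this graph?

2

A width-2 tree decomposition is:
Bags: B1 = {d, e, g}  B2 = {b, e, g}  B3 = {a, b, e}  B4 = {a, e, h}  B5 = {e, f, h}  B6 = {c, e, f}
Tree: B1–B2, B2–B3, B3–B4, B4–B5, B5–B6
The largest bag has 3 vertices, giving width 2; this decomposition certifies tw(G) ≤ 2. Since e–d–g–b–a–h–f–c–e is a cycle in G, G is not acyclic. Forests are exactly the graphs of treewidth ≤ 1, so tw(G) ≥ 2. Combining the bounds, tw(G) = 2.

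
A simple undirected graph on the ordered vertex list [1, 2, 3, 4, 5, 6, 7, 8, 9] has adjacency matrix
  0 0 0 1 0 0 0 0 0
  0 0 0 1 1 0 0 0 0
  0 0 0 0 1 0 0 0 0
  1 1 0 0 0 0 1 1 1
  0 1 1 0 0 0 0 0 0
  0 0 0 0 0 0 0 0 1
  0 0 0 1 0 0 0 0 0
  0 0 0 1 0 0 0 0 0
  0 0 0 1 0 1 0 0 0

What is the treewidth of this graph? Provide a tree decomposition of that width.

Treewidth 1.
One such decomposition:
Bags: B1 = {4, 9}  B2 = {2, 4}  B3 = {4, 8}  B4 = {1, 4}  B5 = {4, 7}  B6 = {2, 5}  B7 = {3, 5}  B8 = {6, 9}
Tree: B1–B2, B2–B3, B1–B4, B1–B5, B2–B6, B6–B7, B1–B8

The largest bag has 2 vertices, giving width 1; this decomposition certifies tw(G) ≤ 1. G has an edge, so its treewidth is at least 1. Hence tw(G) = 1 exactly.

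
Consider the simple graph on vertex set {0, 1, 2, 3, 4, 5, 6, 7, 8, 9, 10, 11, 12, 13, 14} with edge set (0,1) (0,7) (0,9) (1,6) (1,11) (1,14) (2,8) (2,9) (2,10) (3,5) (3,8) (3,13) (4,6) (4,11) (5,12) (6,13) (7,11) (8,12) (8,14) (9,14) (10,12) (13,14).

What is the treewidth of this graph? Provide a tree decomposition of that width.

Treewidth 3.
Bags: B1 = {3, 5, 10, 12}  B2 = {3, 8, 10, 12}  B3 = {2, 3, 8, 10}  B4 = {2, 3, 8, 13}  B5 = {2, 8, 13, 14}  B6 = {2, 9, 13, 14}  B7 = {6, 9, 13, 14}  B8 = {1, 6, 9, 14}  B9 = {0, 1, 6, 9}  B10 = {0, 1, 4, 6}  B11 = {0, 1, 4, 11}  B12 = {0, 4, 7, 11}
Tree: B1–B2, B2–B3, B3–B4, B4–B5, B5–B6, B6–B7, B7–B8, B8–B9, B9–B10, B10–B11, B11–B12

Every bag has size at most 4, so the width is 4 − 1 = 3 and tw(G) ≤ 3. For the lower bound: the 4 vertex sets {5,10,12}, {3}, {8}, {2,9,13,14} are disjoint, each induces a connected subgraph, and every pair is joined by at least one edge of G. Contracting each set to a single vertex therefore yields K_{4} as a minor, and since treewidth is minor-monotone, tw(G) ≥ tw(K_{4}) = 3. Therefore the treewidth is 3.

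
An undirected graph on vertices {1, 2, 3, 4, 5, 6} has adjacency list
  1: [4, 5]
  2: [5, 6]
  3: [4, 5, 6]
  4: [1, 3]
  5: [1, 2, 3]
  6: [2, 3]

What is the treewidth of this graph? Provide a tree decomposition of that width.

Every bag has size at most 3, so the width is 3 − 1 = 2 and tw(G) ≤ 2. For the lower bound, G contains the cycle 1–4–3–5–1, so G is not a forest; only forests have treewidth ≤ 1, hence tw(G) ≥ 2. Hence tw(G) = 2 exactly.

Treewidth 2.
One such decomposition:
Bags: B1 = {1, 4, 5}  B2 = {3, 4, 5}  B3 = {2, 3, 5}  B4 = {2, 3, 6}
Tree: B1–B2, B2–B3, B3–B4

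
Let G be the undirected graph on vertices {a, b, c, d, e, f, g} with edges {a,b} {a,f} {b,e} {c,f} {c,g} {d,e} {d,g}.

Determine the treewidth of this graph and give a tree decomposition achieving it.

Each bag holds 3 vertices, so the decomposition has width 2, which upper-bounds the treewidth. The edges f–c–g–d–e–b–a–f form a cycle, so G is not a tree and its treewidth is at least 2. The upper and lower bounds meet at 2, so that is the treewidth.

Treewidth 2.
Bags: B1 = {c, f, g}  B2 = {d, f, g}  B3 = {d, e, f}  B4 = {b, e, f}  B5 = {a, b, f}
Tree: B1–B2, B2–B3, B3–B4, B4–B5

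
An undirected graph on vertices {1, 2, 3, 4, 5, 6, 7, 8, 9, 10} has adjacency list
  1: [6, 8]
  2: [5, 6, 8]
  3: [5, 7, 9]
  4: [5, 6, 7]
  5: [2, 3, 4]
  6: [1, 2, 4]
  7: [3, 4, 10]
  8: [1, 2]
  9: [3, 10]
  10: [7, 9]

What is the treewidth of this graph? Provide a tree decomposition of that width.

Treewidth 2.
One optimal decomposition is:
Bags: B1 = {1, 6, 8}  B2 = {2, 6, 8}  B3 = {2, 4, 6}  B4 = {2, 4, 5}  B5 = {4, 5, 7}  B6 = {3, 5, 7}  B7 = {3, 7, 10}  B8 = {3, 9, 10}
Tree: B1–B2, B2–B3, B3–B4, B4–B5, B5–B6, B6–B7, B7–B8

The largest bag has 3 vertices, giving width 2; this decomposition certifies tw(G) ≤ 2. For the lower bound, G contains the cycle 1–8–2–6–1, so G is not a forest; only forests have treewidth ≤ 1, hence tw(G) ≥ 2. Hence tw(G) = 2 exactly.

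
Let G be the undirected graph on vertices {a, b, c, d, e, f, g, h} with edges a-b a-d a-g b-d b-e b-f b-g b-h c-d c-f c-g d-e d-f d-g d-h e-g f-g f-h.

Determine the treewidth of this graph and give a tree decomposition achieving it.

The largest bag has 4 vertices, giving width 3; this decomposition certifies tw(G) ≤ 3. On the other hand G contains the 4-clique {c, d, f, g}. A clique must lie in a single bag of any decomposition, so no decomposition can have width below 3. Hence tw(G) = 3 exactly.

Treewidth 3.
One such decomposition:
Bags: B1 = {b, d, f, g}  B2 = {a, b, d, g}  B3 = {b, d, f, h}  B4 = {c, d, f, g}  B5 = {b, d, e, g}
Tree: B1–B2, B1–B3, B1–B4, B1–B5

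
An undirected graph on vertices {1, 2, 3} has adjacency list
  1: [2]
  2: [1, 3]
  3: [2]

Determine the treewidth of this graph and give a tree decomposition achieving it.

Treewidth 1.
One optimal decomposition is:
Bags: B1 = {2, 3}  B2 = {1, 2}
Tree: B1–B2

Each bag holds 2 vertices, so the decomposition has width 1, which upper-bounds the treewidth. G has an edge, so its treewidth is at least 1. Combining the bounds, tw(G) = 1.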